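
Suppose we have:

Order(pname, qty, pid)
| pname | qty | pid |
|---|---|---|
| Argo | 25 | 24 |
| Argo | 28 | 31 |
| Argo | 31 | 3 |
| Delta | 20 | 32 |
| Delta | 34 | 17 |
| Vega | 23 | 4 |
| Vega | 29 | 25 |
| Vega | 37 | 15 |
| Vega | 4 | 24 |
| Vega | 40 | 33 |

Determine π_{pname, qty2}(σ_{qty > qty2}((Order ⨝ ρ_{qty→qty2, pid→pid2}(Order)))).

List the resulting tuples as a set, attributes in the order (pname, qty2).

{(Argo, 25), (Argo, 28), (Delta, 20), (Vega, 23), (Vega, 29), (Vega, 37), (Vega, 4)}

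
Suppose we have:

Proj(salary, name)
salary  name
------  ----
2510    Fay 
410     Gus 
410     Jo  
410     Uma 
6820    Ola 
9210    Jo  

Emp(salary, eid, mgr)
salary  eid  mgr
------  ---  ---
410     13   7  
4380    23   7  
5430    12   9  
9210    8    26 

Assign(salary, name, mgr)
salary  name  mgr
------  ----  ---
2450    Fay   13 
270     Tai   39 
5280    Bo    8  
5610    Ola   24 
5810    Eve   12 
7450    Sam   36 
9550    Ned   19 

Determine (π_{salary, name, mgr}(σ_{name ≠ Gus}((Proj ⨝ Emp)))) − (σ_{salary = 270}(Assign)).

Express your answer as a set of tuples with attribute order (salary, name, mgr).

{(410, Jo, 7), (410, Uma, 7), (9210, Jo, 26)}

Proj ⋈ Emp (natural join on salary): {(410, Gus, 13, 7), (410, Jo, 13, 7), (410, Uma, 13, 7), (9210, Jo, 8, 26)}
Selection name ≠ Gus: {(410, Jo, 13, 7), (410, Uma, 13, 7), (9210, Jo, 8, 26)}
π_{salary, name, mgr} gives {(410, Jo, 7), (410, Uma, 7), (9210, Jo, 26)}.
Selection salary = 270: {(270, Tai, 39)}
Set difference of the two operands is {(410, Jo, 7), (410, Uma, 7), (9210, Jo, 26)}.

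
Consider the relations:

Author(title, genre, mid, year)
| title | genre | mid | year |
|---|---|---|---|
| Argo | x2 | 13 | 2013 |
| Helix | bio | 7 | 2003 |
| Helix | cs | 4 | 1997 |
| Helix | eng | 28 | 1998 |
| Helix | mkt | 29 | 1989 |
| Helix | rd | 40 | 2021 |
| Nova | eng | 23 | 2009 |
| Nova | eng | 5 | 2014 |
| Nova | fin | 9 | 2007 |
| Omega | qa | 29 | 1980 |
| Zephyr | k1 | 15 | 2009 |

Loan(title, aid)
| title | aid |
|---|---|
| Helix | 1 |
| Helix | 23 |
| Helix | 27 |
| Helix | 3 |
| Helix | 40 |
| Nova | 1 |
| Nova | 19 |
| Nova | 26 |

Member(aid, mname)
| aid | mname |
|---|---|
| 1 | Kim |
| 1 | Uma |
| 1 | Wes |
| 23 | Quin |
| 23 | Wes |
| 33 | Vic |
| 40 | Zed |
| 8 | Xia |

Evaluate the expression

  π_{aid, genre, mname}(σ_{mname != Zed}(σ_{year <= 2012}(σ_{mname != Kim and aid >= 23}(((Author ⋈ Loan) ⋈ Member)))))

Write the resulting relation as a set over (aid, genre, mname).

{(23, bio, Quin), (23, bio, Wes), (23, cs, Quin), (23, cs, Wes), (23, eng, Quin), (23, eng, Wes), (23, mkt, Quin), (23, mkt, Wes)}

Author ⋈ Loan (natural join on title): {(Helix, bio, 7, 2003, 1), (Helix, bio, 7, 2003, 23), (Helix, bio, 7, 2003, 27), (Helix, bio, 7, 2003, 3), (Helix, bio, 7, 2003, 40), (Helix, cs, 4, 1997, 1), (Helix, cs, 4, 1997, 23), (Helix, cs, 4, 1997, 27), (Helix, cs, 4, 1997, 3), (Helix, cs, 4, 1997, 40), (Helix, eng, 28, 1998, 1), (Helix, eng, 28, 1998, 23), (Helix, eng, 28, 1998, 27), (Helix, eng, 28, 1998, 3), (Helix, eng, 28, 1998, 40), (Helix, mkt, 29, 1989, 1), (Helix, mkt, 29, 1989, 23), (Helix, mkt, 29, 1989, 27), (Helix, mkt, 29, 1989, 3), (Helix, mkt, 29, 1989, 40), (Helix, rd, 40, 2021, 1), (Helix, rd, 40, 2021, 23), (Helix, rd, 40, 2021, 27), (Helix, rd, 40, 2021, 3), (Helix, rd, 40, 2021, 40), (Nova, eng, 23, 2009, 1), (Nova, eng, 23, 2009, 19), (Nova, eng, 23, 2009, 26), (Nova, eng, 5, 2014, 1), (Nova, eng, 5, 2014, 19), (Nova, eng, 5, 2014, 26), (Nova, fin, 9, 2007, 1), (Nova, fin, 9, 2007, 19), (Nova, fin, 9, 2007, 26)}
(Author ⋈ Loan) ⋈ Member (natural join on aid): {(Helix, bio, 7, 2003, 1, Kim), (Helix, bio, 7, 2003, 1, Uma), (Helix, bio, 7, 2003, 1, Wes), (Helix, bio, 7, 2003, 23, Quin), (Helix, bio, 7, 2003, 23, Wes), (Helix, bio, 7, 2003, 40, Zed), (Helix, cs, 4, 1997, 1, Kim), (Helix, cs, 4, 1997, 1, Uma), (Helix, cs, 4, 1997, 1, Wes), (Helix, cs, 4, 1997, 23, Quin), (Helix, cs, 4, 1997, 23, Wes), (Helix, cs, 4, 1997, 40, Zed), (Helix, eng, 28, 1998, 1, Kim), (Helix, eng, 28, 1998, 1, Uma), (Helix, eng, 28, 1998, 1, Wes), (Helix, eng, 28, 1998, 23, Quin), (Helix, eng, 28, 1998, 23, Wes), (Helix, eng, 28, 1998, 40, Zed), (Helix, mkt, 29, 1989, 1, Kim), (Helix, mkt, 29, 1989, 1, Uma), (Helix, mkt, 29, 1989, 1, Wes), (Helix, mkt, 29, 1989, 23, Quin), (Helix, mkt, 29, 1989, 23, Wes), (Helix, mkt, 29, 1989, 40, Zed), (Helix, rd, 40, 2021, 1, Kim), (Helix, rd, 40, 2021, 1, Uma), (Helix, rd, 40, 2021, 1, Wes), (Helix, rd, 40, 2021, 23, Quin), (Helix, rd, 40, 2021, 23, Wes), (Helix, rd, 40, 2021, 40, Zed), (Nova, eng, 23, 2009, 1, Kim), (Nova, eng, 23, 2009, 1, Uma), (Nova, eng, 23, 2009, 1, Wes), (Nova, eng, 5, 2014, 1, Kim), (Nova, eng, 5, 2014, 1, Uma), (Nova, eng, 5, 2014, 1, Wes), (Nova, fin, 9, 2007, 1, Kim), (Nova, fin, 9, 2007, 1, Uma), (Nova, fin, 9, 2007, 1, Wes)}
Selection mname != Kim and aid >= 23: {(Helix, bio, 7, 2003, 23, Quin), (Helix, bio, 7, 2003, 23, Wes), (Helix, bio, 7, 2003, 40, Zed), (Helix, cs, 4, 1997, 23, Quin), (Helix, cs, 4, 1997, 23, Wes), (Helix, cs, 4, 1997, 40, Zed), (Helix, eng, 28, 1998, 23, Quin), (Helix, eng, 28, 1998, 23, Wes), (Helix, eng, 28, 1998, 40, Zed), (Helix, mkt, 29, 1989, 23, Quin), (Helix, mkt, 29, 1989, 23, Wes), (Helix, mkt, 29, 1989, 40, Zed), (Helix, rd, 40, 2021, 23, Quin), (Helix, rd, 40, 2021, 23, Wes), (Helix, rd, 40, 2021, 40, Zed)}
Selection year <= 2012: {(Helix, bio, 7, 2003, 23, Quin), (Helix, bio, 7, 2003, 23, Wes), (Helix, bio, 7, 2003, 40, Zed), (Helix, cs, 4, 1997, 23, Quin), (Helix, cs, 4, 1997, 23, Wes), (Helix, cs, 4, 1997, 40, Zed), (Helix, eng, 28, 1998, 23, Quin), (Helix, eng, 28, 1998, 23, Wes), (Helix, eng, 28, 1998, 40, Zed), (Helix, mkt, 29, 1989, 23, Quin), (Helix, mkt, 29, 1989, 23, Wes), (Helix, mkt, 29, 1989, 40, Zed)}
Selection mname != Zed: {(Helix, bio, 7, 2003, 23, Quin), (Helix, bio, 7, 2003, 23, Wes), (Helix, cs, 4, 1997, 23, Quin), (Helix, cs, 4, 1997, 23, Wes), (Helix, eng, 28, 1998, 23, Quin), (Helix, eng, 28, 1998, 23, Wes), (Helix, mkt, 29, 1989, 23, Quin), (Helix, mkt, 29, 1989, 23, Wes)}
Keep only column(s) aid, genre, mname: {(23, bio, Quin), (23, bio, Wes), (23, cs, Quin), (23, cs, Wes), (23, eng, Quin), (23, eng, Wes), (23, mkt, Quin), (23, mkt, Wes)}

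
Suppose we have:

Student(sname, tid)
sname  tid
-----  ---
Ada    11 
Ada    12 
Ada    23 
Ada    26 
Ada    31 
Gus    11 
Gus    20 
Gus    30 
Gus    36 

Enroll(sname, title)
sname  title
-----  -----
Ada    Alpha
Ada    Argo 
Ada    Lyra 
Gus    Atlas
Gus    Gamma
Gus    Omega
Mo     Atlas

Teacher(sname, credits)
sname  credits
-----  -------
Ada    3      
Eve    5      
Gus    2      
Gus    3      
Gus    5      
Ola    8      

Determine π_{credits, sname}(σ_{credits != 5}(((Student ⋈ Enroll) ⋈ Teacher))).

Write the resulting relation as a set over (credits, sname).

{(2, Gus), (3, Ada), (3, Gus)}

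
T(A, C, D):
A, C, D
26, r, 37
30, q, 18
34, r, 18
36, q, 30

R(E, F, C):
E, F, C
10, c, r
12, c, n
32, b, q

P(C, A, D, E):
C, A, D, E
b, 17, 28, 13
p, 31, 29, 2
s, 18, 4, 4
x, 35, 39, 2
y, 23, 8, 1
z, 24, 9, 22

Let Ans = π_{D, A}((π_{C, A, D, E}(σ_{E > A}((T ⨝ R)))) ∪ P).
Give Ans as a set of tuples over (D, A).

{(18, 30), (28, 17), (29, 31), (39, 35), (4, 18), (8, 23), (9, 24)}

T ⋈ R (natural join on C): {(26, r, 37, 10, c), (30, q, 18, 32, b), (34, r, 18, 10, c), (36, q, 30, 32, b)}
Apply σ_{E > A}; surviving tuples: {(30, q, 18, 32, b)}
Keep only column(s) C, A, D, E: {(q, 30, 18, 32)}
Union: {(q, 30, 18, 32)} with {(b, 17, 28, 13), (p, 31, 29, 2), (s, 18, 4, 4), (x, 35, 39, 2), (y, 23, 8, 1), (z, 24, 9, 22)} → {(b, 17, 28, 13), (p, 31, 29, 2), (q, 30, 18, 32), (s, 18, 4, 4), (x, 35, 39, 2), (y, 23, 8, 1), (z, 24, 9, 22)}
Keep only column(s) D, A: {(18, 30), (28, 17), (29, 31), (39, 35), (4, 18), (8, 23), (9, 24)}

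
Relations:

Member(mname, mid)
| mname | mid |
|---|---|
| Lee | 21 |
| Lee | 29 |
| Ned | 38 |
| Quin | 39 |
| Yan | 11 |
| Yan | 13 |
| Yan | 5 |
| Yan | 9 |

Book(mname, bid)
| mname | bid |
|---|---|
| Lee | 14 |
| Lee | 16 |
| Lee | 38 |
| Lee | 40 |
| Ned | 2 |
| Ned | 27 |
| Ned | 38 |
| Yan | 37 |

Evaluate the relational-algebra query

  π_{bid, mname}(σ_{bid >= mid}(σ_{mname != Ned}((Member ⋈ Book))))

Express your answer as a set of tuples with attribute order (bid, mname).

{(37, Yan), (38, Lee), (40, Lee)}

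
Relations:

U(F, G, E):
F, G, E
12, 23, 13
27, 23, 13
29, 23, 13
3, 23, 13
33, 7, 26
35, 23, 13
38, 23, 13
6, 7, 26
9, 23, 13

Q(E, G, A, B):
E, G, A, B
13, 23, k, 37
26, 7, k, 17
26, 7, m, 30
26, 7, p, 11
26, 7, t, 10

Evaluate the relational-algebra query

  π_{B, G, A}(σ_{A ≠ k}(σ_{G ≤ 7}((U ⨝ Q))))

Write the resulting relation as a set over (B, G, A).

U ⋈ Q (natural join on G, E): {(12, 23, 13, k, 37), (27, 23, 13, k, 37), (29, 23, 13, k, 37), (3, 23, 13, k, 37), (33, 7, 26, k, 17), (33, 7, 26, m, 30), (33, 7, 26, p, 11), (33, 7, 26, t, 10), (35, 23, 13, k, 37), (38, 23, 13, k, 37), (6, 7, 26, k, 17), (6, 7, 26, m, 30), (6, 7, 26, p, 11), (6, 7, 26, t, 10), (9, 23, 13, k, 37)}
Apply σ_{G ≤ 7}; surviving tuples: {(33, 7, 26, k, 17), (33, 7, 26, m, 30), (33, 7, 26, p, 11), (33, 7, 26, t, 10), (6, 7, 26, k, 17), (6, 7, 26, m, 30), (6, 7, 26, p, 11), (6, 7, 26, t, 10)}
Apply σ_{A ≠ k}; surviving tuples: {(33, 7, 26, m, 30), (33, 7, 26, p, 11), (33, 7, 26, t, 10), (6, 7, 26, m, 30), (6, 7, 26, p, 11), (6, 7, 26, t, 10)}
π_{B, G, A} gives {(10, 7, t), (11, 7, p), (30, 7, m)} (3 duplicate(s) eliminated).

{(10, 7, t), (11, 7, p), (30, 7, m)}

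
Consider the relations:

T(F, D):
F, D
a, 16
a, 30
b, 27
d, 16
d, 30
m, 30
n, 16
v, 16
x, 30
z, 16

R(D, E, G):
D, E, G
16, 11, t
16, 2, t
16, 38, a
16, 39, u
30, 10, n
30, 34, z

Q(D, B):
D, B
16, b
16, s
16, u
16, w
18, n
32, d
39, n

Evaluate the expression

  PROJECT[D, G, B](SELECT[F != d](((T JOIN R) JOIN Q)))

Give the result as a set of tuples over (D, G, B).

{(16, a, b), (16, a, s), (16, a, u), (16, a, w), (16, t, b), (16, t, s), (16, t, u), (16, t, w), (16, u, b), (16, u, s), (16, u, u), (16, u, w)}

T ⋈ R (natural join on D): {(a, 16, 11, t), (a, 16, 2, t), (a, 16, 38, a), (a, 16, 39, u), (a, 30, 10, n), (a, 30, 34, z), (d, 16, 11, t), (d, 16, 2, t), (d, 16, 38, a), (d, 16, 39, u), (d, 30, 10, n), (d, 30, 34, z), (m, 30, 10, n), (m, 30, 34, z), (n, 16, 11, t), (n, 16, 2, t), (n, 16, 38, a), (n, 16, 39, u), (v, 16, 11, t), (v, 16, 2, t), (v, 16, 38, a), (v, 16, 39, u), (x, 30, 10, n), (x, 30, 34, z), (z, 16, 11, t), (z, 16, 2, t), (z, 16, 38, a), (z, 16, 39, u)}
(T JOIN R) ⋈ Q (natural join on D): {(a, 16, 11, t, b), (a, 16, 11, t, s), (a, 16, 11, t, u), (a, 16, 11, t, w), (a, 16, 2, t, b), (a, 16, 2, t, s), (a, 16, 2, t, u), (a, 16, 2, t, w), (a, 16, 38, a, b), (a, 16, 38, a, s), (a, 16, 38, a, u), (a, 16, 38, a, w), (a, 16, 39, u, b), (a, 16, 39, u, s), (a, 16, 39, u, u), (a, 16, 39, u, w), (d, 16, 11, t, b), (d, 16, 11, t, s), (d, 16, 11, t, u), (d, 16, 11, t, w), (d, 16, 2, t, b), (d, 16, 2, t, s), (d, 16, 2, t, u), (d, 16, 2, t, w), (d, 16, 38, a, b), (d, 16, 38, a, s), (d, 16, 38, a, u), (d, 16, 38, a, w), (d, 16, 39, u, b), (d, 16, 39, u, s), (d, 16, 39, u, u), (d, 16, 39, u, w), (n, 16, 11, t, b), (n, 16, 11, t, s), (n, 16, 11, t, u), (n, 16, 11, t, w), (n, 16, 2, t, b), (n, 16, 2, t, s), (n, 16, 2, t, u), (n, 16, 2, t, w), (n, 16, 38, a, b), (n, 16, 38, a, s), (n, 16, 38, a, u), (n, 16, 38, a, w), (n, 16, 39, u, b), (n, 16, 39, u, s), (n, 16, 39, u, u), (n, 16, 39, u, w), (v, 16, 11, t, b), (v, 16, 11, t, s), (v, 16, 11, t, u), (v, 16, 11, t, w), (v, 16, 2, t, b), (v, 16, 2, t, s), (v, 16, 2, t, u), (v, 16, 2, t, w), (v, 16, 38, a, b), (v, 16, 38, a, s), (v, 16, 38, a, u), (v, 16, 38, a, w), (v, 16, 39, u, b), (v, 16, 39, u, s), (v, 16, 39, u, u), (v, 16, 39, u, w), (z, 16, 11, t, b), (z, 16, 11, t, s), (z, 16, 11, t, u), (z, 16, 11, t, w), (z, 16, 2, t, b), (z, 16, 2, t, s), (z, 16, 2, t, u), (z, 16, 2, t, w), (z, 16, 38, a, b), (z, 16, 38, a, s), (z, 16, 38, a, u), (z, 16, 38, a, w), (z, 16, 39, u, b), (z, 16, 39, u, s), (z, 16, 39, u, u), (z, 16, 39, u, w)}
σ[F != d]: keep tuples satisfying F != d → {(a, 16, 11, t, b), (a, 16, 11, t, s), (a, 16, 11, t, u), (a, 16, 11, t, w), (a, 16, 2, t, b), (a, 16, 2, t, s), (a, 16, 2, t, u), (a, 16, 2, t, w), (a, 16, 38, a, b), (a, 16, 38, a, s), (a, 16, 38, a, u), (a, 16, 38, a, w), (a, 16, 39, u, b), (a, 16, 39, u, s), (a, 16, 39, u, u), (a, 16, 39, u, w), (n, 16, 11, t, b), (n, 16, 11, t, s), (n, 16, 11, t, u), (n, 16, 11, t, w), (n, 16, 2, t, b), (n, 16, 2, t, s), (n, 16, 2, t, u), (n, 16, 2, t, w), (n, 16, 38, a, b), (n, 16, 38, a, s), (n, 16, 38, a, u), (n, 16, 38, a, w), (n, 16, 39, u, b), (n, 16, 39, u, s), (n, 16, 39, u, u), (n, 16, 39, u, w), (v, 16, 11, t, b), (v, 16, 11, t, s), (v, 16, 11, t, u), (v, 16, 11, t, w), (v, 16, 2, t, b), (v, 16, 2, t, s), (v, 16, 2, t, u), (v, 16, 2, t, w), (v, 16, 38, a, b), (v, 16, 38, a, s), (v, 16, 38, a, u), (v, 16, 38, a, w), (v, 16, 39, u, b), (v, 16, 39, u, s), (v, 16, 39, u, u), (v, 16, 39, u, w), (z, 16, 11, t, b), (z, 16, 11, t, s), (z, 16, 11, t, u), (z, 16, 11, t, w), (z, 16, 2, t, b), (z, 16, 2, t, s), (z, 16, 2, t, u), (z, 16, 2, t, w), (z, 16, 38, a, b), (z, 16, 38, a, s), (z, 16, 38, a, u), (z, 16, 38, a, w), (z, 16, 39, u, b), (z, 16, 39, u, s), (z, 16, 39, u, u), (z, 16, 39, u, w)}
π[D, G, B]: project onto (D, G, B) (52 duplicate(s) eliminated) → {(16, a, b), (16, a, s), (16, a, u), (16, a, w), (16, t, b), (16, t, s), (16, t, u), (16, t, w), (16, u, b), (16, u, s), (16, u, u), (16, u, w)}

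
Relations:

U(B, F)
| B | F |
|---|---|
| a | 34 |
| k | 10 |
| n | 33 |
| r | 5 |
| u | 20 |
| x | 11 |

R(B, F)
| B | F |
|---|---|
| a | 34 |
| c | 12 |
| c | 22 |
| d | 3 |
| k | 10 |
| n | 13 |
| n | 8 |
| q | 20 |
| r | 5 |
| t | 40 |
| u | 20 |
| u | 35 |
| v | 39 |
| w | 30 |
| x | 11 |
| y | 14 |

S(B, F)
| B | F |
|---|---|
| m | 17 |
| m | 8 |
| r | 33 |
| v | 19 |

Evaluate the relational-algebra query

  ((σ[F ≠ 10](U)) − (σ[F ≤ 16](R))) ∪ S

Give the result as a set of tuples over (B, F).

σ[F ≠ 10]: keep tuples satisfying F ≠ 10 → {(a, 34), (n, 33), (r, 5), (u, 20), (x, 11)}
σ[F ≤ 16]: keep tuples satisfying F ≤ 16 → {(c, 12), (d, 3), (k, 10), (n, 13), (n, 8), (r, 5), (x, 11), (y, 14)}
Difference: {(a, 34), (n, 33), (r, 5), (u, 20), (x, 11)} with {(c, 12), (d, 3), (k, 10), (n, 13), (n, 8), (r, 5), (x, 11), (y, 14)} → {(a, 34), (n, 33), (u, 20)}
Union: {(a, 34), (n, 33), (u, 20)} with {(m, 17), (m, 8), (r, 33), (v, 19)} → {(a, 34), (m, 17), (m, 8), (n, 33), (r, 33), (u, 20), (v, 19)}

{(a, 34), (m, 17), (m, 8), (n, 33), (r, 33), (u, 20), (v, 19)}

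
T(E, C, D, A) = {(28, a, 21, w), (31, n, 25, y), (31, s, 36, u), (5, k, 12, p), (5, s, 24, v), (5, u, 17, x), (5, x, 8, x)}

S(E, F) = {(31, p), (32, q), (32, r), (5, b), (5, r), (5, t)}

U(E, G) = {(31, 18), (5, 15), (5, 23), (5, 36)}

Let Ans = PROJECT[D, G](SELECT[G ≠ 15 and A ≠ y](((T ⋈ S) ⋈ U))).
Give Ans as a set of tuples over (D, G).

T ⋈ S (natural join on E): {(31, n, 25, y, p), (31, s, 36, u, p), (5, k, 12, p, b), (5, k, 12, p, r), (5, k, 12, p, t), (5, s, 24, v, b), (5, s, 24, v, r), (5, s, 24, v, t), (5, u, 17, x, b), (5, u, 17, x, r), (5, u, 17, x, t), (5, x, 8, x, b), (5, x, 8, x, r), (5, x, 8, x, t)}
(T ⋈ S) ⋈ U (natural join on E): {(31, n, 25, y, p, 18), (31, s, 36, u, p, 18), (5, k, 12, p, b, 15), (5, k, 12, p, b, 23), (5, k, 12, p, b, 36), (5, k, 12, p, r, 15), (5, k, 12, p, r, 23), (5, k, 12, p, r, 36), (5, k, 12, p, t, 15), (5, k, 12, p, t, 23), (5, k, 12, p, t, 36), (5, s, 24, v, b, 15), (5, s, 24, v, b, 23), (5, s, 24, v, b, 36), (5, s, 24, v, r, 15), (5, s, 24, v, r, 23), (5, s, 24, v, r, 36), (5, s, 24, v, t, 15), (5, s, 24, v, t, 23), (5, s, 24, v, t, 36), (5, u, 17, x, b, 15), (5, u, 17, x, b, 23), (5, u, 17, x, b, 36), (5, u, 17, x, r, 15), (5, u, 17, x, r, 23), (5, u, 17, x, r, 36), (5, u, 17, x, t, 15), (5, u, 17, x, t, 23), (5, u, 17, x, t, 36), (5, x, 8, x, b, 15), (5, x, 8, x, b, 23), (5, x, 8, x, b, 36), (5, x, 8, x, r, 15), (5, x, 8, x, r, 23), (5, x, 8, x, r, 36), (5, x, 8, x, t, 15), (5, x, 8, x, t, 23), (5, x, 8, x, t, 36)}
σ[G ≠ 15 and A ≠ y]: keep tuples satisfying G ≠ 15 and A ≠ y → {(31, s, 36, u, p, 18), (5, k, 12, p, b, 23), (5, k, 12, p, b, 36), (5, k, 12, p, r, 23), (5, k, 12, p, r, 36), (5, k, 12, p, t, 23), (5, k, 12, p, t, 36), (5, s, 24, v, b, 23), (5, s, 24, v, b, 36), (5, s, 24, v, r, 23), (5, s, 24, v, r, 36), (5, s, 24, v, t, 23), (5, s, 24, v, t, 36), (5, u, 17, x, b, 23), (5, u, 17, x, b, 36), (5, u, 17, x, r, 23), (5, u, 17, x, r, 36), (5, u, 17, x, t, 23), (5, u, 17, x, t, 36), (5, x, 8, x, b, 23), (5, x, 8, x, b, 36), (5, x, 8, x, r, 23), (5, x, 8, x, r, 36), (5, x, 8, x, t, 23), (5, x, 8, x, t, 36)}
Projecting to D, G (16 duplicate(s) eliminated): {(12, 23), (12, 36), (17, 23), (17, 36), (24, 23), (24, 36), (36, 18), (8, 23), (8, 36)}

{(12, 23), (12, 36), (17, 23), (17, 36), (24, 23), (24, 36), (36, 18), (8, 23), (8, 36)}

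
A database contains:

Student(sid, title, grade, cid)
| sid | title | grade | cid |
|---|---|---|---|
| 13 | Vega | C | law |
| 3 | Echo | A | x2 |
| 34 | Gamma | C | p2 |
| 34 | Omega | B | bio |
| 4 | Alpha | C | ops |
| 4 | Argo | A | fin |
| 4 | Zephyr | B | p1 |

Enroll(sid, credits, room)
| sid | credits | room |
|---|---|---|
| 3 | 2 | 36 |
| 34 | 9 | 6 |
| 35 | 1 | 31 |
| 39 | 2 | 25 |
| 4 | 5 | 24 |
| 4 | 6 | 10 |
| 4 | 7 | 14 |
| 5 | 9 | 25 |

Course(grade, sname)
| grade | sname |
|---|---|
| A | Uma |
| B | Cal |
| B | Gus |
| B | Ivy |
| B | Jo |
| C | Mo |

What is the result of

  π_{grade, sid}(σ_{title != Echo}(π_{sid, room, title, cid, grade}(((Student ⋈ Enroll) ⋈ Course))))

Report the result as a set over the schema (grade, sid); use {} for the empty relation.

{(A, 4), (B, 34), (B, 4), (C, 34), (C, 4)}

Natural join on sid: {(3, Echo, A, x2, 2, 36), (34, Gamma, C, p2, 9, 6), (34, Omega, B, bio, 9, 6), (4, Alpha, C, ops, 5, 24), (4, Alpha, C, ops, 6, 10), (4, Alpha, C, ops, 7, 14), (4, Argo, A, fin, 5, 24), (4, Argo, A, fin, 6, 10), (4, Argo, A, fin, 7, 14), (4, Zephyr, B, p1, 5, 24), (4, Zephyr, B, p1, 6, 10), (4, Zephyr, B, p1, 7, 14)}
Natural join on grade: {(3, Echo, A, x2, 2, 36, Uma), (34, Gamma, C, p2, 9, 6, Mo), (34, Omega, B, bio, 9, 6, Cal), (34, Omega, B, bio, 9, 6, Gus), (34, Omega, B, bio, 9, 6, Ivy), (34, Omega, B, bio, 9, 6, Jo), (4, Alpha, C, ops, 5, 24, Mo), (4, Alpha, C, ops, 6, 10, Mo), (4, Alpha, C, ops, 7, 14, Mo), (4, Argo, A, fin, 5, 24, Uma), (4, Argo, A, fin, 6, 10, Uma), (4, Argo, A, fin, 7, 14, Uma), (4, Zephyr, B, p1, 5, 24, Cal), (4, Zephyr, B, p1, 5, 24, Gus), (4, Zephyr, B, p1, 5, 24, Ivy), (4, Zephyr, B, p1, 5, 24, Jo), (4, Zephyr, B, p1, 6, 10, Cal), (4, Zephyr, B, p1, 6, 10, Gus), (4, Zephyr, B, p1, 6, 10, Ivy), (4, Zephyr, B, p1, 6, 10, Jo), (4, Zephyr, B, p1, 7, 14, Cal), (4, Zephyr, B, p1, 7, 14, Gus), (4, Zephyr, B, p1, 7, 14, Ivy), (4, Zephyr, B, p1, 7, 14, Jo)}
π_{sid, room, title, cid, grade} gives {(3, 36, Echo, x2, A), (34, 6, Gamma, p2, C), (34, 6, Omega, bio, B), (4, 10, Alpha, ops, C), (4, 10, Argo, fin, A), (4, 10, Zephyr, p1, B), (4, 14, Alpha, ops, C), (4, 14, Argo, fin, A), (4, 14, Zephyr, p1, B), (4, 24, Alpha, ops, C), (4, 24, Argo, fin, A), (4, 24, Zephyr, p1, B)} (12 duplicate(s) eliminated).
Apply σ_{title != Echo}; surviving tuples: {(34, 6, Gamma, p2, C), (34, 6, Omega, bio, B), (4, 10, Alpha, ops, C), (4, 10, Argo, fin, A), (4, 10, Zephyr, p1, B), (4, 14, Alpha, ops, C), (4, 14, Argo, fin, A), (4, 14, Zephyr, p1, B), (4, 24, Alpha, ops, C), (4, 24, Argo, fin, A), (4, 24, Zephyr, p1, B)}
π_{grade, sid} gives {(A, 4), (B, 34), (B, 4), (C, 34), (C, 4)} (6 duplicate(s) eliminated).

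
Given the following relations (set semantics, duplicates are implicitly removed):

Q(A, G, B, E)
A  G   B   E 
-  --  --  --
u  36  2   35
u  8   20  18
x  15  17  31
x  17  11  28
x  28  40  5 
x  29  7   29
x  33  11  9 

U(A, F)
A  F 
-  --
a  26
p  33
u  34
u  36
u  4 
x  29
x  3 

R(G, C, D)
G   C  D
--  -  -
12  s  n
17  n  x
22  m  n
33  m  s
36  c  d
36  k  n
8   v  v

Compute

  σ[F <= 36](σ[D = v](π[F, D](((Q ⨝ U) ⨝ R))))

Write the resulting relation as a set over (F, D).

{(34, v), (36, v), (4, v)}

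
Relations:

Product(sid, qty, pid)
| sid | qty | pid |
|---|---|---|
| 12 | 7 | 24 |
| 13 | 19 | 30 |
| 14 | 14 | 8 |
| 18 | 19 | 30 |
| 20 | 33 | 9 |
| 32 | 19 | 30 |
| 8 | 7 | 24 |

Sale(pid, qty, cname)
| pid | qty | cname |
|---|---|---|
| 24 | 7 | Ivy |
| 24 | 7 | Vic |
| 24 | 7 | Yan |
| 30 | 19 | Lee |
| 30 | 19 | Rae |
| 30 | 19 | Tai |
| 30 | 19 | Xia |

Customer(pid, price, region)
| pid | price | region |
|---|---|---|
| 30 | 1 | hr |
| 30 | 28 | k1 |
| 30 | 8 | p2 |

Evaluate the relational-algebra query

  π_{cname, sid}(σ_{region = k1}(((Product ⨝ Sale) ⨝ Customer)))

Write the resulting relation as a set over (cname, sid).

Joining Product and Sale on qty, pid yields {(12, 7, 24, Ivy), (12, 7, 24, Vic), (12, 7, 24, Yan), (13, 19, 30, Lee), (13, 19, 30, Rae), (13, 19, 30, Tai), (13, 19, 30, Xia), (18, 19, 30, Lee), (18, 19, 30, Rae), (18, 19, 30, Tai), (18, 19, 30, Xia), (32, 19, 30, Lee), (32, 19, 30, Rae), (32, 19, 30, Tai), (32, 19, 30, Xia), (8, 7, 24, Ivy), (8, 7, 24, Vic), (8, 7, 24, Yan)}.
Joining (Product ⨝ Sale) and Customer on pid yields {(13, 19, 30, Lee, 1, hr), (13, 19, 30, Lee, 28, k1), (13, 19, 30, Lee, 8, p2), (13, 19, 30, Rae, 1, hr), (13, 19, 30, Rae, 28, k1), (13, 19, 30, Rae, 8, p2), (13, 19, 30, Tai, 1, hr), (13, 19, 30, Tai, 28, k1), (13, 19, 30, Tai, 8, p2), (13, 19, 30, Xia, 1, hr), (13, 19, 30, Xia, 28, k1), (13, 19, 30, Xia, 8, p2), (18, 19, 30, Lee, 1, hr), (18, 19, 30, Lee, 28, k1), (18, 19, 30, Lee, 8, p2), (18, 19, 30, Rae, 1, hr), (18, 19, 30, Rae, 28, k1), (18, 19, 30, Rae, 8, p2), (18, 19, 30, Tai, 1, hr), (18, 19, 30, Tai, 28, k1), (18, 19, 30, Tai, 8, p2), (18, 19, 30, Xia, 1, hr), (18, 19, 30, Xia, 28, k1), (18, 19, 30, Xia, 8, p2), (32, 19, 30, Lee, 1, hr), (32, 19, 30, Lee, 28, k1), (32, 19, 30, Lee, 8, p2), (32, 19, 30, Rae, 1, hr), (32, 19, 30, Rae, 28, k1), (32, 19, 30, Rae, 8, p2), (32, 19, 30, Tai, 1, hr), (32, 19, 30, Tai, 28, k1), (32, 19, 30, Tai, 8, p2), (32, 19, 30, Xia, 1, hr), (32, 19, 30, Xia, 28, k1), (32, 19, 30, Xia, 8, p2)}.
Selection region = k1: {(13, 19, 30, Lee, 28, k1), (13, 19, 30, Rae, 28, k1), (13, 19, 30, Tai, 28, k1), (13, 19, 30, Xia, 28, k1), (18, 19, 30, Lee, 28, k1), (18, 19, 30, Rae, 28, k1), (18, 19, 30, Tai, 28, k1), (18, 19, 30, Xia, 28, k1), (32, 19, 30, Lee, 28, k1), (32, 19, 30, Rae, 28, k1), (32, 19, 30, Tai, 28, k1), (32, 19, 30, Xia, 28, k1)}
Projecting to cname, sid: {(Lee, 13), (Lee, 18), (Lee, 32), (Rae, 13), (Rae, 18), (Rae, 32), (Tai, 13), (Tai, 18), (Tai, 32), (Xia, 13), (Xia, 18), (Xia, 32)}

{(Lee, 13), (Lee, 18), (Lee, 32), (Rae, 13), (Rae, 18), (Rae, 32), (Tai, 13), (Tai, 18), (Tai, 32), (Xia, 13), (Xia, 18), (Xia, 32)}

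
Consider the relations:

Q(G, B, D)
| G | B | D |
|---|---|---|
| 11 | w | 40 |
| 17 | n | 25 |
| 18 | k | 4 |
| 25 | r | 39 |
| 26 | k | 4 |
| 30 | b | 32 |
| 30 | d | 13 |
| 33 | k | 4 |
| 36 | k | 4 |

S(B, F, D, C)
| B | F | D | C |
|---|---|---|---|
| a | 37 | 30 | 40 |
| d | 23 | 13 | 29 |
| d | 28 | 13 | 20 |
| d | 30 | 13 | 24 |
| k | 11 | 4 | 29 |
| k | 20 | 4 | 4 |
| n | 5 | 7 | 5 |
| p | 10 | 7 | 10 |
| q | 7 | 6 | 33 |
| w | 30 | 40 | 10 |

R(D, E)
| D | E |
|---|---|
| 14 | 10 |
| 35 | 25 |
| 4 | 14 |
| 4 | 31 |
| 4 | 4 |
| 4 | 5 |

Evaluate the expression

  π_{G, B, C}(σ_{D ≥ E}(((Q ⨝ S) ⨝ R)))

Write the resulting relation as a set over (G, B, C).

Q ⋈ S (natural join on B, D): {(11, w, 40, 30, 10), (18, k, 4, 11, 29), (18, k, 4, 20, 4), (26, k, 4, 11, 29), (26, k, 4, 20, 4), (30, d, 13, 23, 29), (30, d, 13, 28, 20), (30, d, 13, 30, 24), (33, k, 4, 11, 29), (33, k, 4, 20, 4), (36, k, 4, 11, 29), (36, k, 4, 20, 4)}
(Q ⨝ S) ⋈ R (natural join on D): {(18, k, 4, 11, 29, 14), (18, k, 4, 11, 29, 31), (18, k, 4, 11, 29, 4), (18, k, 4, 11, 29, 5), (18, k, 4, 20, 4, 14), (18, k, 4, 20, 4, 31), (18, k, 4, 20, 4, 4), (18, k, 4, 20, 4, 5), (26, k, 4, 11, 29, 14), (26, k, 4, 11, 29, 31), (26, k, 4, 11, 29, 4), (26, k, 4, 11, 29, 5), (26, k, 4, 20, 4, 14), (26, k, 4, 20, 4, 31), (26, k, 4, 20, 4, 4), (26, k, 4, 20, 4, 5), (33, k, 4, 11, 29, 14), (33, k, 4, 11, 29, 31), (33, k, 4, 11, 29, 4), (33, k, 4, 11, 29, 5), (33, k, 4, 20, 4, 14), (33, k, 4, 20, 4, 31), (33, k, 4, 20, 4, 4), (33, k, 4, 20, 4, 5), (36, k, 4, 11, 29, 14), (36, k, 4, 11, 29, 31), (36, k, 4, 11, 29, 4), (36, k, 4, 11, 29, 5), (36, k, 4, 20, 4, 14), (36, k, 4, 20, 4, 31), (36, k, 4, 20, 4, 4), (36, k, 4, 20, 4, 5)}
σ[D ≥ E]: keep tuples satisfying D ≥ E → {(18, k, 4, 11, 29, 4), (18, k, 4, 20, 4, 4), (26, k, 4, 11, 29, 4), (26, k, 4, 20, 4, 4), (33, k, 4, 11, 29, 4), (33, k, 4, 20, 4, 4), (36, k, 4, 11, 29, 4), (36, k, 4, 20, 4, 4)}
π_{G, B, C} gives {(18, k, 29), (18, k, 4), (26, k, 29), (26, k, 4), (33, k, 29), (33, k, 4), (36, k, 29), (36, k, 4)}.

{(18, k, 29), (18, k, 4), (26, k, 29), (26, k, 4), (33, k, 29), (33, k, 4), (36, k, 29), (36, k, 4)}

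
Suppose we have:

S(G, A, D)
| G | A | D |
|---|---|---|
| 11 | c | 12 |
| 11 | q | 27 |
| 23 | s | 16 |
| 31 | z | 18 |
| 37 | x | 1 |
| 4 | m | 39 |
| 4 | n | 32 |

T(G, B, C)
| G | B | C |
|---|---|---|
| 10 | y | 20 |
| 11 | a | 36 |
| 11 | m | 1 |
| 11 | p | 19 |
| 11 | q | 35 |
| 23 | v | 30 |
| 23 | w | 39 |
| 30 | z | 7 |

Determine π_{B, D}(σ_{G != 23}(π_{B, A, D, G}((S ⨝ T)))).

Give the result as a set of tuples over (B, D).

Joining S and T on G yields {(11, c, 12, a, 36), (11, c, 12, m, 1), (11, c, 12, p, 19), (11, c, 12, q, 35), (11, q, 27, a, 36), (11, q, 27, m, 1), (11, q, 27, p, 19), (11, q, 27, q, 35), (23, s, 16, v, 30), (23, s, 16, w, 39)}.
Keep only column(s) B, A, D, G: {(a, c, 12, 11), (a, q, 27, 11), (m, c, 12, 11), (m, q, 27, 11), (p, c, 12, 11), (p, q, 27, 11), (q, c, 12, 11), (q, q, 27, 11), (v, s, 16, 23), (w, s, 16, 23)}
Filtering on G != 23 leaves {(a, c, 12, 11), (a, q, 27, 11), (m, c, 12, 11), (m, q, 27, 11), (p, c, 12, 11), (p, q, 27, 11), (q, c, 12, 11), (q, q, 27, 11)}.
Keep only column(s) B, D: {(a, 12), (a, 27), (m, 12), (m, 27), (p, 12), (p, 27), (q, 12), (q, 27)}

{(a, 12), (a, 27), (m, 12), (m, 27), (p, 12), (p, 27), (q, 12), (q, 27)}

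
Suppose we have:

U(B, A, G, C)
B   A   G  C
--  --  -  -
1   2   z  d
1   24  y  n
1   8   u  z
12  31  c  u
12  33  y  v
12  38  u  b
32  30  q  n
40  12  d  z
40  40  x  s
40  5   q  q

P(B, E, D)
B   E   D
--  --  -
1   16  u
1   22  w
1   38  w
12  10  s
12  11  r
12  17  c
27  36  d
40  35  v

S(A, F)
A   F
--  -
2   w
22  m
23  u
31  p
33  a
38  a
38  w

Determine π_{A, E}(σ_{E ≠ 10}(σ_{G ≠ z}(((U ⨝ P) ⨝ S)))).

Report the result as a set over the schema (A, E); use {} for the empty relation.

{(31, 11), (31, 17), (33, 11), (33, 17), (38, 11), (38, 17)}

U ⋈ P (natural join on B): {(1, 2, z, d, 16, u), (1, 2, z, d, 22, w), (1, 2, z, d, 38, w), (1, 24, y, n, 16, u), (1, 24, y, n, 22, w), (1, 24, y, n, 38, w), (1, 8, u, z, 16, u), (1, 8, u, z, 22, w), (1, 8, u, z, 38, w), (12, 31, c, u, 10, s), (12, 31, c, u, 11, r), (12, 31, c, u, 17, c), (12, 33, y, v, 10, s), (12, 33, y, v, 11, r), (12, 33, y, v, 17, c), (12, 38, u, b, 10, s), (12, 38, u, b, 11, r), (12, 38, u, b, 17, c), (40, 12, d, z, 35, v), (40, 40, x, s, 35, v), (40, 5, q, q, 35, v)}
(U ⨝ P) ⋈ S (natural join on A): {(1, 2, z, d, 16, u, w), (1, 2, z, d, 22, w, w), (1, 2, z, d, 38, w, w), (12, 31, c, u, 10, s, p), (12, 31, c, u, 11, r, p), (12, 31, c, u, 17, c, p), (12, 33, y, v, 10, s, a), (12, 33, y, v, 11, r, a), (12, 33, y, v, 17, c, a), (12, 38, u, b, 10, s, a), (12, 38, u, b, 10, s, w), (12, 38, u, b, 11, r, a), (12, 38, u, b, 11, r, w), (12, 38, u, b, 17, c, a), (12, 38, u, b, 17, c, w)}
Filtering on G ≠ z leaves {(12, 31, c, u, 10, s, p), (12, 31, c, u, 11, r, p), (12, 31, c, u, 17, c, p), (12, 33, y, v, 10, s, a), (12, 33, y, v, 11, r, a), (12, 33, y, v, 17, c, a), (12, 38, u, b, 10, s, a), (12, 38, u, b, 10, s, w), (12, 38, u, b, 11, r, a), (12, 38, u, b, 11, r, w), (12, 38, u, b, 17, c, a), (12, 38, u, b, 17, c, w)}.
Filtering on E ≠ 10 leaves {(12, 31, c, u, 11, r, p), (12, 31, c, u, 17, c, p), (12, 33, y, v, 11, r, a), (12, 33, y, v, 17, c, a), (12, 38, u, b, 11, r, a), (12, 38, u, b, 11, r, w), (12, 38, u, b, 17, c, a), (12, 38, u, b, 17, c, w)}.
π[A, E]: project onto (A, E) (2 duplicate(s) eliminated) → {(31, 11), (31, 17), (33, 11), (33, 17), (38, 11), (38, 17)}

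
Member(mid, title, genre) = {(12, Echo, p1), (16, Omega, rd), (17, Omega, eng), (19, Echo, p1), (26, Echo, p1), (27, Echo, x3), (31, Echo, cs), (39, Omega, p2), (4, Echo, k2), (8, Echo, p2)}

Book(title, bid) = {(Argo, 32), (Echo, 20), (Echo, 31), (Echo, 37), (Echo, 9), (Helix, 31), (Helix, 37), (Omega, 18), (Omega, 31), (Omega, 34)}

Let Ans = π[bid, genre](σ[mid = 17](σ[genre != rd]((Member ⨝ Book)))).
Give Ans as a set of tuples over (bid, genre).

Natural join on title: {(12, Echo, p1, 20), (12, Echo, p1, 31), (12, Echo, p1, 37), (12, Echo, p1, 9), (16, Omega, rd, 18), (16, Omega, rd, 31), (16, Omega, rd, 34), (17, Omega, eng, 18), (17, Omega, eng, 31), (17, Omega, eng, 34), (19, Echo, p1, 20), (19, Echo, p1, 31), (19, Echo, p1, 37), (19, Echo, p1, 9), (26, Echo, p1, 20), (26, Echo, p1, 31), (26, Echo, p1, 37), (26, Echo, p1, 9), (27, Echo, x3, 20), (27, Echo, x3, 31), (27, Echo, x3, 37), (27, Echo, x3, 9), (31, Echo, cs, 20), (31, Echo, cs, 31), (31, Echo, cs, 37), (31, Echo, cs, 9), (39, Omega, p2, 18), (39, Omega, p2, 31), (39, Omega, p2, 34), (4, Echo, k2, 20), (4, Echo, k2, 31), (4, Echo, k2, 37), (4, Echo, k2, 9), (8, Echo, p2, 20), (8, Echo, p2, 31), (8, Echo, p2, 37), (8, Echo, p2, 9)}
Selection genre != rd: {(12, Echo, p1, 20), (12, Echo, p1, 31), (12, Echo, p1, 37), (12, Echo, p1, 9), (17, Omega, eng, 18), (17, Omega, eng, 31), (17, Omega, eng, 34), (19, Echo, p1, 20), (19, Echo, p1, 31), (19, Echo, p1, 37), (19, Echo, p1, 9), (26, Echo, p1, 20), (26, Echo, p1, 31), (26, Echo, p1, 37), (26, Echo, p1, 9), (27, Echo, x3, 20), (27, Echo, x3, 31), (27, Echo, x3, 37), (27, Echo, x3, 9), (31, Echo, cs, 20), (31, Echo, cs, 31), (31, Echo, cs, 37), (31, Echo, cs, 9), (39, Omega, p2, 18), (39, Omega, p2, 31), (39, Omega, p2, 34), (4, Echo, k2, 20), (4, Echo, k2, 31), (4, Echo, k2, 37), (4, Echo, k2, 9), (8, Echo, p2, 20), (8, Echo, p2, 31), (8, Echo, p2, 37), (8, Echo, p2, 9)}
Selection mid = 17: {(17, Omega, eng, 18), (17, Omega, eng, 31), (17, Omega, eng, 34)}
π_{bid, genre} gives {(18, eng), (31, eng), (34, eng)}.

{(18, eng), (31, eng), (34, eng)}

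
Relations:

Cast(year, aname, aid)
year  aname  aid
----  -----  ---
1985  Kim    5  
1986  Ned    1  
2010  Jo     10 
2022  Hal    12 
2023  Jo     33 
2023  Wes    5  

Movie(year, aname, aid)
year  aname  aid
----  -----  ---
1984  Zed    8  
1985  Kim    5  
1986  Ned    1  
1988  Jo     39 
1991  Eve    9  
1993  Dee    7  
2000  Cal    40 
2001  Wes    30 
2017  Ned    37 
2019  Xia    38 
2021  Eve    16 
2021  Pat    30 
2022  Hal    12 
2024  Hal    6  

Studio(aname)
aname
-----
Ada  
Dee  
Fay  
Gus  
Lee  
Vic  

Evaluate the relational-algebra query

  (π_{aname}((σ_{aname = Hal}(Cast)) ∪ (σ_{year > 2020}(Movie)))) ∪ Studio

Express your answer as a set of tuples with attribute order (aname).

Filtering on aname = Hal leaves {(2022, Hal, 12)}.
Filtering on year > 2020 leaves {(2021, Eve, 16), (2021, Pat, 30), (2022, Hal, 12), (2024, Hal, 6)}.
Set union of the two operands is {(2021, Eve, 16), (2021, Pat, 30), (2022, Hal, 12), (2024, Hal, 6)}.
π[aname]: project onto (aname) (1 duplicate(s) eliminated) → {Eve, Hal, Pat}
Set union of the two operands is {Ada, Dee, Eve, Fay, Gus, Hal, Lee, Pat, Vic}.

{Ada, Dee, Eve, Fay, Gus, Hal, Lee, Pat, Vic}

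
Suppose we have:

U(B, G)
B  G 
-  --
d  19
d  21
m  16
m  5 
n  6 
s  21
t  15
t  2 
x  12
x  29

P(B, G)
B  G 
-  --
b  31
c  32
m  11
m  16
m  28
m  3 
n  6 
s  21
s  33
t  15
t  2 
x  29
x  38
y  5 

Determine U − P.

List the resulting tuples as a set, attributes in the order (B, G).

{(d, 19), (d, 21), (m, 5), (x, 12)}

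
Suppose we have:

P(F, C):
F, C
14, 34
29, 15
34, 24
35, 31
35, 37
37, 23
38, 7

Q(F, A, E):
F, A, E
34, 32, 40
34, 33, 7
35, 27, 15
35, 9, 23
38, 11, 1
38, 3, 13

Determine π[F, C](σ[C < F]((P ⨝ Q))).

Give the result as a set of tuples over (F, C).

Natural join on F: {(34, 24, 32, 40), (34, 24, 33, 7), (35, 31, 27, 15), (35, 31, 9, 23), (35, 37, 27, 15), (35, 37, 9, 23), (38, 7, 11, 1), (38, 7, 3, 13)}
Filtering on C < F leaves {(34, 24, 32, 40), (34, 24, 33, 7), (35, 31, 27, 15), (35, 31, 9, 23), (38, 7, 11, 1), (38, 7, 3, 13)}.
π[F, C]: project onto (F, C) (3 duplicate(s) eliminated) → {(34, 24), (35, 31), (38, 7)}

{(34, 24), (35, 31), (38, 7)}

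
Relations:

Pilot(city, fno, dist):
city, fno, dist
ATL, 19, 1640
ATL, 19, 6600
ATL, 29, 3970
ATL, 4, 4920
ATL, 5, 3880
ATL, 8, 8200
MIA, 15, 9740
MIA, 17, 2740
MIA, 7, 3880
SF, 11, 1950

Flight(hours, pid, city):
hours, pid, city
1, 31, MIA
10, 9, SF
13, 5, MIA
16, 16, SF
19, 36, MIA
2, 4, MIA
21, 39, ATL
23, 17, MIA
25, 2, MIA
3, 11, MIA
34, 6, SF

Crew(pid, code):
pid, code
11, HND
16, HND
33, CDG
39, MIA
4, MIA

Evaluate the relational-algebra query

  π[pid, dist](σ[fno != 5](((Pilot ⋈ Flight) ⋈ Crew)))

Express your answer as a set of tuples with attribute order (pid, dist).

Natural join on city: {(ATL, 19, 1640, 21, 39), (ATL, 19, 6600, 21, 39), (ATL, 29, 3970, 21, 39), (ATL, 4, 4920, 21, 39), (ATL, 5, 3880, 21, 39), (ATL, 8, 8200, 21, 39), (MIA, 15, 9740, 1, 31), (MIA, 15, 9740, 13, 5), (MIA, 15, 9740, 19, 36), (MIA, 15, 9740, 2, 4), (MIA, 15, 9740, 23, 17), (MIA, 15, 9740, 25, 2), (MIA, 15, 9740, 3, 11), (MIA, 17, 2740, 1, 31), (MIA, 17, 2740, 13, 5), (MIA, 17, 2740, 19, 36), (MIA, 17, 2740, 2, 4), (MIA, 17, 2740, 23, 17), (MIA, 17, 2740, 25, 2), (MIA, 17, 2740, 3, 11), (MIA, 7, 3880, 1, 31), (MIA, 7, 3880, 13, 5), (MIA, 7, 3880, 19, 36), (MIA, 7, 3880, 2, 4), (MIA, 7, 3880, 23, 17), (MIA, 7, 3880, 25, 2), (MIA, 7, 3880, 3, 11), (SF, 11, 1950, 10, 9), (SF, 11, 1950, 16, 16), (SF, 11, 1950, 34, 6)}
Natural join on pid: {(ATL, 19, 1640, 21, 39, MIA), (ATL, 19, 6600, 21, 39, MIA), (ATL, 29, 3970, 21, 39, MIA), (ATL, 4, 4920, 21, 39, MIA), (ATL, 5, 3880, 21, 39, MIA), (ATL, 8, 8200, 21, 39, MIA), (MIA, 15, 9740, 2, 4, MIA), (MIA, 15, 9740, 3, 11, HND), (MIA, 17, 2740, 2, 4, MIA), (MIA, 17, 2740, 3, 11, HND), (MIA, 7, 3880, 2, 4, MIA), (MIA, 7, 3880, 3, 11, HND), (SF, 11, 1950, 16, 16, HND)}
Apply σ_{fno != 5}; surviving tuples: {(ATL, 19, 1640, 21, 39, MIA), (ATL, 19, 6600, 21, 39, MIA), (ATL, 29, 3970, 21, 39, MIA), (ATL, 4, 4920, 21, 39, MIA), (ATL, 8, 8200, 21, 39, MIA), (MIA, 15, 9740, 2, 4, MIA), (MIA, 15, 9740, 3, 11, HND), (MIA, 17, 2740, 2, 4, MIA), (MIA, 17, 2740, 3, 11, HND), (MIA, 7, 3880, 2, 4, MIA), (MIA, 7, 3880, 3, 11, HND), (SF, 11, 1950, 16, 16, HND)}
π_{pid, dist} gives {(11, 2740), (11, 3880), (11, 9740), (16, 1950), (39, 1640), (39, 3970), (39, 4920), (39, 6600), (39, 8200), (4, 2740), (4, 3880), (4, 9740)}.

{(11, 2740), (11, 3880), (11, 9740), (16, 1950), (39, 1640), (39, 3970), (39, 4920), (39, 6600), (39, 8200), (4, 2740), (4, 3880), (4, 9740)}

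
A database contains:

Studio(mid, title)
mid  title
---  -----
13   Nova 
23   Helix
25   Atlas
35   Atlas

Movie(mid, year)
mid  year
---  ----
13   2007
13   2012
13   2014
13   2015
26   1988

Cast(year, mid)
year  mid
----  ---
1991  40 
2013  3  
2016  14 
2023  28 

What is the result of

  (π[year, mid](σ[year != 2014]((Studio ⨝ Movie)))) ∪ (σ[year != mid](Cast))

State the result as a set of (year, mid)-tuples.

Joining Studio and Movie on mid yields {(13, Nova, 2007), (13, Nova, 2012), (13, Nova, 2014), (13, Nova, 2015)}.
Filtering on year != 2014 leaves {(13, Nova, 2007), (13, Nova, 2012), (13, Nova, 2015)}.
π[year, mid]: project onto (year, mid) → {(2007, 13), (2012, 13), (2015, 13)}
Filtering on year != mid leaves {(1991, 40), (2013, 3), (2016, 14), (2023, 28)}.
Set union of the two operands is {(1991, 40), (2007, 13), (2012, 13), (2013, 3), (2015, 13), (2016, 14), (2023, 28)}.

{(1991, 40), (2007, 13), (2012, 13), (2013, 3), (2015, 13), (2016, 14), (2023, 28)}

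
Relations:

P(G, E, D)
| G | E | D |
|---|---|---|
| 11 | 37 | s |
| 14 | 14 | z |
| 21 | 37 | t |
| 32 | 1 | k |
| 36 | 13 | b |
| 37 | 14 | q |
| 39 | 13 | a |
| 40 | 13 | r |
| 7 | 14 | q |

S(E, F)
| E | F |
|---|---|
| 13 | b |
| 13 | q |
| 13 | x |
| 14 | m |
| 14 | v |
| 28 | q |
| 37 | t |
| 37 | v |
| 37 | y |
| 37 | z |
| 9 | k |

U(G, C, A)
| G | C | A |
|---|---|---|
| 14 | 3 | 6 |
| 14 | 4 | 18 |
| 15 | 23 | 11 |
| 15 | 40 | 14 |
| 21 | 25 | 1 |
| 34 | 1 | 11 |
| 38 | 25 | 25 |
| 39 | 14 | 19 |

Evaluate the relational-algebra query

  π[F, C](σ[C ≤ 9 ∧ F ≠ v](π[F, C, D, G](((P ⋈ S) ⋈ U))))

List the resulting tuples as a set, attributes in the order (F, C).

Natural join on E: {(11, 37, s, t), (11, 37, s, v), (11, 37, s, y), (11, 37, s, z), (14, 14, z, m), (14, 14, z, v), (21, 37, t, t), (21, 37, t, v), (21, 37, t, y), (21, 37, t, z), (36, 13, b, b), (36, 13, b, q), (36, 13, b, x), (37, 14, q, m), (37, 14, q, v), (39, 13, a, b), (39, 13, a, q), (39, 13, a, x), (40, 13, r, b), (40, 13, r, q), (40, 13, r, x), (7, 14, q, m), (7, 14, q, v)}
Natural join on G: {(14, 14, z, m, 3, 6), (14, 14, z, m, 4, 18), (14, 14, z, v, 3, 6), (14, 14, z, v, 4, 18), (21, 37, t, t, 25, 1), (21, 37, t, v, 25, 1), (21, 37, t, y, 25, 1), (21, 37, t, z, 25, 1), (39, 13, a, b, 14, 19), (39, 13, a, q, 14, 19), (39, 13, a, x, 14, 19)}
π[F, C, D, G]: project onto (F, C, D, G) → {(b, 14, a, 39), (m, 3, z, 14), (m, 4, z, 14), (q, 14, a, 39), (t, 25, t, 21), (v, 25, t, 21), (v, 3, z, 14), (v, 4, z, 14), (x, 14, a, 39), (y, 25, t, 21), (z, 25, t, 21)}
Filtering on C ≤ 9 ∧ F ≠ v leaves {(m, 3, z, 14), (m, 4, z, 14)}.
π[F, C]: project onto (F, C) → {(m, 3), (m, 4)}

{(m, 3), (m, 4)}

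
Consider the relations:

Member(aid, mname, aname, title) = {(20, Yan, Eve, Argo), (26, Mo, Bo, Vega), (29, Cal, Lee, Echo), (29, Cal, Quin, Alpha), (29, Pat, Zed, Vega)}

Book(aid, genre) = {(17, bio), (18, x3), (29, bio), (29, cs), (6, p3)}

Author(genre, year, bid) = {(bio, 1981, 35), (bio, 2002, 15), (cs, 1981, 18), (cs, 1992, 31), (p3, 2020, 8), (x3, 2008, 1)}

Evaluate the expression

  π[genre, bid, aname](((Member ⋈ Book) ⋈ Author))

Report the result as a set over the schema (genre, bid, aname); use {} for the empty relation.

{(bio, 15, Lee), (bio, 15, Quin), (bio, 15, Zed), (bio, 35, Lee), (bio, 35, Quin), (bio, 35, Zed), (cs, 18, Lee), (cs, 18, Quin), (cs, 18, Zed), (cs, 31, Lee), (cs, 31, Quin), (cs, 31, Zed)}

Joining Member and Book on aid yields {(29, Cal, Lee, Echo, bio), (29, Cal, Lee, Echo, cs), (29, Cal, Quin, Alpha, bio), (29, Cal, Quin, Alpha, cs), (29, Pat, Zed, Vega, bio), (29, Pat, Zed, Vega, cs)}.
Joining (Member ⋈ Book) and Author on genre yields {(29, Cal, Lee, Echo, bio, 1981, 35), (29, Cal, Lee, Echo, bio, 2002, 15), (29, Cal, Lee, Echo, cs, 1981, 18), (29, Cal, Lee, Echo, cs, 1992, 31), (29, Cal, Quin, Alpha, bio, 1981, 35), (29, Cal, Quin, Alpha, bio, 2002, 15), (29, Cal, Quin, Alpha, cs, 1981, 18), (29, Cal, Quin, Alpha, cs, 1992, 31), (29, Pat, Zed, Vega, bio, 1981, 35), (29, Pat, Zed, Vega, bio, 2002, 15), (29, Pat, Zed, Vega, cs, 1981, 18), (29, Pat, Zed, Vega, cs, 1992, 31)}.
Projecting to genre, bid, aname: {(bio, 15, Lee), (bio, 15, Quin), (bio, 15, Zed), (bio, 35, Lee), (bio, 35, Quin), (bio, 35, Zed), (cs, 18, Lee), (cs, 18, Quin), (cs, 18, Zed), (cs, 31, Lee), (cs, 31, Quin), (cs, 31, Zed)}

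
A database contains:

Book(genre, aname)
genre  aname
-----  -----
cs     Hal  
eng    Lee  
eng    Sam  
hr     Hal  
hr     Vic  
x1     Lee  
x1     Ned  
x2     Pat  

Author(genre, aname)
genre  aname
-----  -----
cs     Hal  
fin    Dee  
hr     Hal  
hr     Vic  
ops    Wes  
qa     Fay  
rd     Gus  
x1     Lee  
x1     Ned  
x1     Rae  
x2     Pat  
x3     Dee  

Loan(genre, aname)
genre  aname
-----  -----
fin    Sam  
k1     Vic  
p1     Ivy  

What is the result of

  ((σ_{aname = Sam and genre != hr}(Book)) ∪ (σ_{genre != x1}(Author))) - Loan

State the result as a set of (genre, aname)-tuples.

{(cs, Hal), (eng, Sam), (fin, Dee), (hr, Hal), (hr, Vic), (ops, Wes), (qa, Fay), (rd, Gus), (x2, Pat), (x3, Dee)}

Selection aname = Sam and genre != hr: {(eng, Sam)}
Selection genre != x1: {(cs, Hal), (fin, Dee), (hr, Hal), (hr, Vic), (ops, Wes), (qa, Fay), (rd, Gus), (x2, Pat), (x3, Dee)}
Union: {(eng, Sam)} with {(cs, Hal), (fin, Dee), (hr, Hal), (hr, Vic), (ops, Wes), (qa, Fay), (rd, Gus), (x2, Pat), (x3, Dee)} → {(cs, Hal), (eng, Sam), (fin, Dee), (hr, Hal), (hr, Vic), (ops, Wes), (qa, Fay), (rd, Gus), (x2, Pat), (x3, Dee)}
Difference: {(cs, Hal), (eng, Sam), (fin, Dee), (hr, Hal), (hr, Vic), (ops, Wes), (qa, Fay), (rd, Gus), (x2, Pat), (x3, Dee)} with {(fin, Sam), (k1, Vic), (p1, Ivy)} → {(cs, Hal), (eng, Sam), (fin, Dee), (hr, Hal), (hr, Vic), (ops, Wes), (qa, Fay), (rd, Gus), (x2, Pat), (x3, Dee)}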